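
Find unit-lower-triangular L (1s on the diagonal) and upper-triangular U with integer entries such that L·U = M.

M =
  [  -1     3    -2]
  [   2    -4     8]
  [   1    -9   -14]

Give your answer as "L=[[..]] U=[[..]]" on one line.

L=[[1,0,0],[-2,1,0],[-1,-3,1]] U=[[-1,3,-2],[0,2,4],[0,0,-4]]

  R1 -= -2·R0 → [0,2,4]
  R2 -= -1·R0 → [0,-6,-16]
  R2 -= -3·R1 → [0,0,-4]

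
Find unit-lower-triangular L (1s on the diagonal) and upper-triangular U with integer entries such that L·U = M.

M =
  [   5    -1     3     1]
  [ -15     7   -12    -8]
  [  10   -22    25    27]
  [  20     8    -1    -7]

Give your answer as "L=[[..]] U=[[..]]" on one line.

  R1 -= -3·R0 → [0,4,-3,-5]
  R2 -= 2·R0 → [0,-20,19,25]
  R3 -= 4·R0 → [0,12,-13,-11]
  R2 -= -5·R1 → [0,0,4,0]
  R3 -= 3·R1 → [0,0,-4,4]
  R3 -= -1·R2 → [0,0,0,4]

L=[[1,0,0,0],[-3,1,0,0],[2,-5,1,0],[4,3,-1,1]] U=[[5,-1,3,1],[0,4,-3,-5],[0,0,4,0],[0,0,0,4]]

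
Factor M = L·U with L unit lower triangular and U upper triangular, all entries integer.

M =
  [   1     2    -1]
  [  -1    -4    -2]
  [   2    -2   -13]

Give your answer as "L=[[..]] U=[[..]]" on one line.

  r1 -= -1·r0 → [0,-2,-3]
  r2 -= 2·r0 → [0,-6,-11]
  r2 -= 3·r1 → [0,0,-2]

L=[[1,0,0],[-1,1,0],[2,3,1]] U=[[1,2,-1],[0,-2,-3],[0,0,-2]]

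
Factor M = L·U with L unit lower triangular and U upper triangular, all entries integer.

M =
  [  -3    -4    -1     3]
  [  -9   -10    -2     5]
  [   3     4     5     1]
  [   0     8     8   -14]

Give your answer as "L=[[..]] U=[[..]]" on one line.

  row1 -= 3·row0 → [0,2,1,-4]
  row2 -= -1·row0 → [0,0,4,4]
  row3 -= 0·row0 → [0,8,8,-14]
  row2 -= 0·row1 → [0,0,4,4]
  row3 -= 4·row1 → [0,0,4,2]
  row3 -= 1·row2 → [0,0,0,-2]

L=[[1,0,0,0],[3,1,0,0],[-1,0,1,0],[0,4,1,1]] U=[[-3,-4,-1,3],[0,2,1,-4],[0,0,4,4],[0,0,0,-2]]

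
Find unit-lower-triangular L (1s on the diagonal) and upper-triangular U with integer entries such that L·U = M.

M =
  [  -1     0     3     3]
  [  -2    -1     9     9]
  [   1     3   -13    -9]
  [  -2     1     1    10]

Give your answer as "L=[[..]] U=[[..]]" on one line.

  row1 -= 2·row0 → [0,-1,3,3]
  row2 -= -1·row0 → [0,3,-10,-6]
  row3 -= 2·row0 → [0,1,-5,4]
  row2 -= -3·row1 → [0,0,-1,3]
  row3 -= -1·row1 → [0,0,-2,7]
  row3 -= 2·row2 → [0,0,0,1]

L=[[1,0,0,0],[2,1,0,0],[-1,-3,1,0],[2,-1,2,1]] U=[[-1,0,3,3],[0,-1,3,3],[0,0,-1,3],[0,0,0,1]]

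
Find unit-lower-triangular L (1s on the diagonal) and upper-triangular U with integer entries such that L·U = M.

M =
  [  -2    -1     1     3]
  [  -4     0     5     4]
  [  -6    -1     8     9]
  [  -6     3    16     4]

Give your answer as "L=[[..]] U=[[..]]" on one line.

L=[[1,0,0,0],[2,1,0,0],[3,1,1,0],[3,3,2,1]] U=[[-2,-1,1,3],[0,2,3,-2],[0,0,2,2],[0,0,0,-3]]

  row1 -= 2·row0 → [0,2,3,-2]
  row2 -= 3·row0 → [0,2,5,0]
  row3 -= 3·row0 → [0,6,13,-5]
  row2 -= 1·row1 → [0,0,2,2]
  row3 -= 3·row1 → [0,0,4,1]
  row3 -= 2·row2 → [0,0,0,-3]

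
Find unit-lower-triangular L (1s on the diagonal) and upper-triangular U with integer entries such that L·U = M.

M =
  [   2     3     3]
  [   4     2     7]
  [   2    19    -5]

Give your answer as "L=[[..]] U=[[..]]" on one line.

L=[[1,0,0],[2,1,0],[1,-4,1]] U=[[2,3,3],[0,-4,1],[0,0,-4]]

  R1 -= 2·R0 → [0,-4,1]
  R2 -= 1·R0 → [0,16,-8]
  R2 -= -4·R1 → [0,0,-4]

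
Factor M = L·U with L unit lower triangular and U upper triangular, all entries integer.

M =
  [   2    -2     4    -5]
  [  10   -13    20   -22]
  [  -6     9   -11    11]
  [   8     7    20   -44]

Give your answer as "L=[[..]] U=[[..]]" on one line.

  row1 -= 5·row0 → [0,-3,0,3]
  row2 -= -3·row0 → [0,3,1,-4]
  row3 -= 4·row0 → [0,15,4,-24]
  row2 -= -1·row1 → [0,0,1,-1]
  row3 -= -5·row1 → [0,0,4,-9]
  row3 -= 4·row2 → [0,0,0,-5]

L=[[1,0,0,0],[5,1,0,0],[-3,-1,1,0],[4,-5,4,1]] U=[[2,-2,4,-5],[0,-3,0,3],[0,0,1,-1],[0,0,0,-5]]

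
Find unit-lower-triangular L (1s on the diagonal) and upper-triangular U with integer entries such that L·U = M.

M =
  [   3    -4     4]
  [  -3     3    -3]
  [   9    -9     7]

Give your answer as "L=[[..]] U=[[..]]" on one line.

L=[[1,0,0],[-1,1,0],[3,-3,1]] U=[[3,-4,4],[0,-1,1],[0,0,-2]]

  R1 -= -1·R0 → [0,-1,1]
  R2 -= 3·R0 → [0,3,-5]
  R2 -= -3·R1 → [0,0,-2]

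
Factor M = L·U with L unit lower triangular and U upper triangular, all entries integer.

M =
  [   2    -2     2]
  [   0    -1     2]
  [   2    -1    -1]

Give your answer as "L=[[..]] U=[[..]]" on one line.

L=[[1,0,0],[0,1,0],[1,-1,1]] U=[[2,-2,2],[0,-1,2],[0,0,-1]]

  R1 -= 0·R0 → [0,-1,2]
  R2 -= 1·R0 → [0,1,-3]
  R2 -= -1·R1 → [0,0,-1]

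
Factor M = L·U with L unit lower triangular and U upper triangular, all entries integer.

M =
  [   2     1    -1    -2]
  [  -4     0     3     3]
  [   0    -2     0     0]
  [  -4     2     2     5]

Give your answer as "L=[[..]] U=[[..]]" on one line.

L=[[1,0,0,0],[-2,1,0,0],[0,-1,1,0],[-2,2,-2,1]] U=[[2,1,-1,-2],[0,2,1,-1],[0,0,1,-1],[0,0,0,1]]

  r1 -= -2·r0 → [0,2,1,-1]
  r2 -= 0·r0 → [0,-2,0,0]
  r3 -= -2·r0 → [0,4,0,1]
  r2 -= -1·r1 → [0,0,1,-1]
  r3 -= 2·r1 → [0,0,-2,3]
  r3 -= -2·r2 → [0,0,0,1]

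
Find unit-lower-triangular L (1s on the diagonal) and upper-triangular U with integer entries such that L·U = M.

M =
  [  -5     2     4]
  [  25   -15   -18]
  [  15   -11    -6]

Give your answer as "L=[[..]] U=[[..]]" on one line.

  R1 -= -5·R0 → [0,-5,2]
  R2 -= -3·R0 → [0,-5,6]
  R2 -= 1·R1 → [0,0,4]

L=[[1,0,0],[-5,1,0],[-3,1,1]] U=[[-5,2,4],[0,-5,2],[0,0,4]]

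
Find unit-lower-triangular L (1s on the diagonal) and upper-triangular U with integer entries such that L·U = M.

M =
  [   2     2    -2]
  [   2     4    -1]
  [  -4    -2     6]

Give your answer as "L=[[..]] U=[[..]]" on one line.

  R1 -= 1·R0 → [0,2,1]
  R2 -= -2·R0 → [0,2,2]
  R2 -= 1·R1 → [0,0,1]

L=[[1,0,0],[1,1,0],[-2,1,1]] U=[[2,2,-2],[0,2,1],[0,0,1]]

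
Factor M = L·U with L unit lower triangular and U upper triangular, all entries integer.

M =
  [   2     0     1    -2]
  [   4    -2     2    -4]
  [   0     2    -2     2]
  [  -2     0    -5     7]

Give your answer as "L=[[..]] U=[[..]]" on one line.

  r1 -= 2·r0 → [0,-2,0,0]
  r2 -= 0·r0 → [0,2,-2,2]
  r3 -= -1·r0 → [0,0,-4,5]
  r2 -= -1·r1 → [0,0,-2,2]
  r3 -= 0·r1 → [0,0,-4,5]
  r3 -= 2·r2 → [0,0,0,1]

L=[[1,0,0,0],[2,1,0,0],[0,-1,1,0],[-1,0,2,1]] U=[[2,0,1,-2],[0,-2,0,0],[0,0,-2,2],[0,0,0,1]]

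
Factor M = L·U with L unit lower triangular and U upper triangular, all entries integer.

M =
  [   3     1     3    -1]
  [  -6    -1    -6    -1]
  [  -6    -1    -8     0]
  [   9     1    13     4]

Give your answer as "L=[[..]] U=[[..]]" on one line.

L=[[1,0,0,0],[-2,1,0,0],[-2,1,1,0],[3,-2,-2,1]] U=[[3,1,3,-1],[0,1,0,-3],[0,0,-2,1],[0,0,0,3]]

  R1 -= -2·R0 → [0,1,0,-3]
  R2 -= -2·R0 → [0,1,-2,-2]
  R3 -= 3·R0 → [0,-2,4,7]
  R2 -= 1·R1 → [0,0,-2,1]
  R3 -= -2·R1 → [0,0,4,1]
  R3 -= -2·R2 → [0,0,0,3]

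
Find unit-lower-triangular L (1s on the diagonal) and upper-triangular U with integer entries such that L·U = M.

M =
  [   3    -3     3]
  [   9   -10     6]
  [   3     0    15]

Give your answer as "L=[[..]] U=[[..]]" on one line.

  row1 -= 3·row0 → [0,-1,-3]
  row2 -= 1·row0 → [0,3,12]
  row2 -= -3·row1 → [0,0,3]

L=[[1,0,0],[3,1,0],[1,-3,1]] U=[[3,-3,3],[0,-1,-3],[0,0,3]]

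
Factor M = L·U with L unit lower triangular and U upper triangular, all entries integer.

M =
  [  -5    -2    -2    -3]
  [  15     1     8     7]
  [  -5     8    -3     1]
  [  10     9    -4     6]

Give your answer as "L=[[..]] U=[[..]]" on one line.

L=[[1,0,0,0],[-3,1,0,0],[1,-2,1,0],[-2,-1,-2,1]] U=[[-5,-2,-2,-3],[0,-5,2,-2],[0,0,3,0],[0,0,0,-2]]

  R1 -= -3·R0 → [0,-5,2,-2]
  R2 -= 1·R0 → [0,10,-1,4]
  R3 -= -2·R0 → [0,5,-8,0]
  R2 -= -2·R1 → [0,0,3,0]
  R3 -= -1·R1 → [0,0,-6,-2]
  R3 -= -2·R2 → [0,0,0,-2]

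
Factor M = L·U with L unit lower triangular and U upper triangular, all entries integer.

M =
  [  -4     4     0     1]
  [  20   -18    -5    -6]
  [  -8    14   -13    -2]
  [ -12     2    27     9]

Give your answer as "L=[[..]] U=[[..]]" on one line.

  r1 -= -5·r0 → [0,2,-5,-1]
  r2 -= 2·r0 → [0,6,-13,-4]
  r3 -= 3·r0 → [0,-10,27,6]
  r2 -= 3·r1 → [0,0,2,-1]
  r3 -= -5·r1 → [0,0,2,1]
  r3 -= 1·r2 → [0,0,0,2]

L=[[1,0,0,0],[-5,1,0,0],[2,3,1,0],[3,-5,1,1]] U=[[-4,4,0,1],[0,2,-5,-1],[0,0,2,-1],[0,0,0,2]]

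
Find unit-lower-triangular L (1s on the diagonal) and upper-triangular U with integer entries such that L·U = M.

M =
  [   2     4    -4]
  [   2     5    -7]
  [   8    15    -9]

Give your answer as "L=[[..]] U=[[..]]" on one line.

L=[[1,0,0],[1,1,0],[4,-1,1]] U=[[2,4,-4],[0,1,-3],[0,0,4]]

  r1 -= 1·r0 → [0,1,-3]
  r2 -= 4·r0 → [0,-1,7]
  r2 -= -1·r1 → [0,0,4]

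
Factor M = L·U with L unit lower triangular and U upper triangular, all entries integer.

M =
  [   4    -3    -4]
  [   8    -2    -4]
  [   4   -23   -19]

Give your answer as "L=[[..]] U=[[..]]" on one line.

  r1 -= 2·r0 → [0,4,4]
  r2 -= 1·r0 → [0,-20,-15]
  r2 -= -5·r1 → [0,0,5]

L=[[1,0,0],[2,1,0],[1,-5,1]] U=[[4,-3,-4],[0,4,4],[0,0,5]]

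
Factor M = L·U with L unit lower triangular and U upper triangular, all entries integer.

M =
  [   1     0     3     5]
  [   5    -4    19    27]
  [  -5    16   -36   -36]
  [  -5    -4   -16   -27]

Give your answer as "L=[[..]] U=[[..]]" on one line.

L=[[1,0,0,0],[5,1,0,0],[-5,-4,1,0],[-5,1,1,1]] U=[[1,0,3,5],[0,-4,4,2],[0,0,-5,-3],[0,0,0,-1]]

  row1 -= 5·row0 → [0,-4,4,2]
  row2 -= -5·row0 → [0,16,-21,-11]
  row3 -= -5·row0 → [0,-4,-1,-2]
  row2 -= -4·row1 → [0,0,-5,-3]
  row3 -= 1·row1 → [0,0,-5,-4]
  row3 -= 1·row2 → [0,0,0,-1]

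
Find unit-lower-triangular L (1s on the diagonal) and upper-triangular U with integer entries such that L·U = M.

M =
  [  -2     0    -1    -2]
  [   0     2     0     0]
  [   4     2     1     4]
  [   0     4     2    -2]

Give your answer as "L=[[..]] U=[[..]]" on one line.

L=[[1,0,0,0],[0,1,0,0],[-2,1,1,0],[0,2,-2,1]] U=[[-2,0,-1,-2],[0,2,0,0],[0,0,-1,0],[0,0,0,-2]]

  row1 -= 0·row0 → [0,2,0,0]
  row2 -= -2·row0 → [0,2,-1,0]
  row3 -= 0·row0 → [0,4,2,-2]
  row2 -= 1·row1 → [0,0,-1,0]
  row3 -= 2·row1 → [0,0,2,-2]
  row3 -= -2·row2 → [0,0,0,-2]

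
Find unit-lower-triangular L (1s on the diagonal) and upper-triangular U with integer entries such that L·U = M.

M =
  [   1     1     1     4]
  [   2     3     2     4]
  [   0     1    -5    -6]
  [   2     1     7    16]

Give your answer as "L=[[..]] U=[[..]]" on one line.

  R1 -= 2·R0 → [0,1,0,-4]
  R2 -= 0·R0 → [0,1,-5,-6]
  R3 -= 2·R0 → [0,-1,5,8]
  R2 -= 1·R1 → [0,0,-5,-2]
  R3 -= -1·R1 → [0,0,5,4]
  R3 -= -1·R2 → [0,0,0,2]

L=[[1,0,0,0],[2,1,0,0],[0,1,1,0],[2,-1,-1,1]] U=[[1,1,1,4],[0,1,0,-4],[0,0,-5,-2],[0,0,0,2]]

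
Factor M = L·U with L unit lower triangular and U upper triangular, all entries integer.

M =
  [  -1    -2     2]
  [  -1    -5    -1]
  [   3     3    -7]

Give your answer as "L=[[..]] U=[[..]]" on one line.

  R1 -= 1·R0 → [0,-3,-3]
  R2 -= -3·R0 → [0,-3,-1]
  R2 -= 1·R1 → [0,0,2]

L=[[1,0,0],[1,1,0],[-3,1,1]] U=[[-1,-2,2],[0,-3,-3],[0,0,2]]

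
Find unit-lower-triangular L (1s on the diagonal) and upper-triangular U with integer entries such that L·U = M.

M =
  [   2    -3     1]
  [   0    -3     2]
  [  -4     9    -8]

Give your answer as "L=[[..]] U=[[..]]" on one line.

  row1 -= 0·row0 → [0,-3,2]
  row2 -= -2·row0 → [0,3,-6]
  row2 -= -1·row1 → [0,0,-4]

L=[[1,0,0],[0,1,0],[-2,-1,1]] U=[[2,-3,1],[0,-3,2],[0,0,-4]]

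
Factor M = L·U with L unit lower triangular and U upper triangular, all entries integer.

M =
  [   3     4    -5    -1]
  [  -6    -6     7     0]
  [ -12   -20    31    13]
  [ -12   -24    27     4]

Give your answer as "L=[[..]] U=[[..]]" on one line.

  R1 -= -2·R0 → [0,2,-3,-2]
  R2 -= -4·R0 → [0,-4,11,9]
  R3 -= -4·R0 → [0,-8,7,0]
  R2 -= -2·R1 → [0,0,5,5]
  R3 -= -4·R1 → [0,0,-5,-8]
  R3 -= -1·R2 → [0,0,0,-3]

L=[[1,0,0,0],[-2,1,0,0],[-4,-2,1,0],[-4,-4,-1,1]] U=[[3,4,-5,-1],[0,2,-3,-2],[0,0,5,5],[0,0,0,-3]]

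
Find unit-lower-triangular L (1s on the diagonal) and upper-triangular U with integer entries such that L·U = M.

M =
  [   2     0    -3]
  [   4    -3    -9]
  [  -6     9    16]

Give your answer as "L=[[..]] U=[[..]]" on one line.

L=[[1,0,0],[2,1,0],[-3,-3,1]] U=[[2,0,-3],[0,-3,-3],[0,0,-2]]

  r1 -= 2·r0 → [0,-3,-3]
  r2 -= -3·r0 → [0,9,7]
  r2 -= -3·r1 → [0,0,-2]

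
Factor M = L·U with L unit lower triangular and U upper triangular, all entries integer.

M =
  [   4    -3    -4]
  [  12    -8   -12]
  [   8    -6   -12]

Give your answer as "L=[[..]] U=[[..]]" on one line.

  row1 -= 3·row0 → [0,1,0]
  row2 -= 2·row0 → [0,0,-4]
  row2 -= 0·row1 → [0,0,-4]

L=[[1,0,0],[3,1,0],[2,0,1]] U=[[4,-3,-4],[0,1,0],[0,0,-4]]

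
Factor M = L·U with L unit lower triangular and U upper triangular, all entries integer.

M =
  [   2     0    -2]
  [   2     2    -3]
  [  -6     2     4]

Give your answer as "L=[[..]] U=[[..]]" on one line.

L=[[1,0,0],[1,1,0],[-3,1,1]] U=[[2,0,-2],[0,2,-1],[0,0,-1]]

  row1 -= 1·row0 → [0,2,-1]
  row2 -= -3·row0 → [0,2,-2]
  row2 -= 1·row1 → [0,0,-1]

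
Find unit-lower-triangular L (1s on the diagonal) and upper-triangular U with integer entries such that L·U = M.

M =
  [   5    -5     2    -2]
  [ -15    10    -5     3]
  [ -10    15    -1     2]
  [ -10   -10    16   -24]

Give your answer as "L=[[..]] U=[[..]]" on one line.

  r1 -= -3·r0 → [0,-5,1,-3]
  r2 -= -2·r0 → [0,5,3,-2]
  r3 -= -2·r0 → [0,-20,20,-28]
  r2 -= -1·r1 → [0,0,4,-5]
  r3 -= 4·r1 → [0,0,16,-16]
  r3 -= 4·r2 → [0,0,0,4]

L=[[1,0,0,0],[-3,1,0,0],[-2,-1,1,0],[-2,4,4,1]] U=[[5,-5,2,-2],[0,-5,1,-3],[0,0,4,-5],[0,0,0,4]]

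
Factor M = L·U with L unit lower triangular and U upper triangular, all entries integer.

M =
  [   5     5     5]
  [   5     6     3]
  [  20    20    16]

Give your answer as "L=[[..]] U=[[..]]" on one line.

L=[[1,0,0],[1,1,0],[4,0,1]] U=[[5,5,5],[0,1,-2],[0,0,-4]]

  row1 -= 1·row0 → [0,1,-2]
  row2 -= 4·row0 → [0,0,-4]
  row2 -= 0·row1 → [0,0,-4]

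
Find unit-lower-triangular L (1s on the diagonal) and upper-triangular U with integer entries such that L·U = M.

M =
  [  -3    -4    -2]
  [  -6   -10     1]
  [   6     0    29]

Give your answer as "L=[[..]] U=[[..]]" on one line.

  r1 -= 2·r0 → [0,-2,5]
  r2 -= -2·r0 → [0,-8,25]
  r2 -= 4·r1 → [0,0,5]

L=[[1,0,0],[2,1,0],[-2,4,1]] U=[[-3,-4,-2],[0,-2,5],[0,0,5]]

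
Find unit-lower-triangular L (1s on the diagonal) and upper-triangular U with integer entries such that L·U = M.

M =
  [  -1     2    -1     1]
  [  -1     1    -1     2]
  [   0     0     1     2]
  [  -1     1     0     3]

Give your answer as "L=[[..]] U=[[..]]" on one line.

L=[[1,0,0,0],[1,1,0,0],[0,0,1,0],[1,1,1,1]] U=[[-1,2,-1,1],[0,-1,0,1],[0,0,1,2],[0,0,0,-1]]

  r1 -= 1·r0 → [0,-1,0,1]
  r2 -= 0·r0 → [0,0,1,2]
  r3 -= 1·r0 → [0,-1,1,2]
  r2 -= 0·r1 → [0,0,1,2]
  r3 -= 1·r1 → [0,0,1,1]
  r3 -= 1·r2 → [0,0,0,-1]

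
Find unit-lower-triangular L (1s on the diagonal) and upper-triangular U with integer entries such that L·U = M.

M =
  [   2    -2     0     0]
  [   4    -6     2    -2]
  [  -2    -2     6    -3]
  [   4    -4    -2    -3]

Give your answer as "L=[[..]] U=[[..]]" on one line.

  row1 -= 2·row0 → [0,-2,2,-2]
  row2 -= -1·row0 → [0,-4,6,-3]
  row3 -= 2·row0 → [0,0,-2,-3]
  row2 -= 2·row1 → [0,0,2,1]
  row3 -= 0·row1 → [0,0,-2,-3]
  row3 -= -1·row2 → [0,0,0,-2]

L=[[1,0,0,0],[2,1,0,0],[-1,2,1,0],[2,0,-1,1]] U=[[2,-2,0,0],[0,-2,2,-2],[0,0,2,1],[0,0,0,-2]]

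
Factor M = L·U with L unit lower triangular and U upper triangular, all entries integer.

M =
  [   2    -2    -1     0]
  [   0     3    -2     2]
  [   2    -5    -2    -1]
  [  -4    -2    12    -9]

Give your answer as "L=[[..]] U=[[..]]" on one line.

L=[[1,0,0,0],[0,1,0,0],[1,-1,1,0],[-2,-2,-2,1]] U=[[2,-2,-1,0],[0,3,-2,2],[0,0,-3,1],[0,0,0,-3]]

  r1 -= 0·r0 → [0,3,-2,2]
  r2 -= 1·r0 → [0,-3,-1,-1]
  r3 -= -2·r0 → [0,-6,10,-9]
  r2 -= -1·r1 → [0,0,-3,1]
  r3 -= -2·r1 → [0,0,6,-5]
  r3 -= -2·r2 → [0,0,0,-3]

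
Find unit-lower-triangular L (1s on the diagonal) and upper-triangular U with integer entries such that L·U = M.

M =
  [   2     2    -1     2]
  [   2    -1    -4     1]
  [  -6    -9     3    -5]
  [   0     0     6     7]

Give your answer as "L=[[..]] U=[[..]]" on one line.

L=[[1,0,0,0],[1,1,0,0],[-3,1,1,0],[0,0,2,1]] U=[[2,2,-1,2],[0,-3,-3,-1],[0,0,3,2],[0,0,0,3]]

  r1 -= 1·r0 → [0,-3,-3,-1]
  r2 -= -3·r0 → [0,-3,0,1]
  r3 -= 0·r0 → [0,0,6,7]
  r2 -= 1·r1 → [0,0,3,2]
  r3 -= 0·r1 → [0,0,6,7]
  r3 -= 2·r2 → [0,0,0,3]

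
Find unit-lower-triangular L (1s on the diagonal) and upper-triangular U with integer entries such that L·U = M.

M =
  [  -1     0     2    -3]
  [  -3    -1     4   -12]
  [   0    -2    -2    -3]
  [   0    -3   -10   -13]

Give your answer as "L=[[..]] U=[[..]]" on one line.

L=[[1,0,0,0],[3,1,0,0],[0,2,1,0],[0,3,-2,1]] U=[[-1,0,2,-3],[0,-1,-2,-3],[0,0,2,3],[0,0,0,2]]

  row1 -= 3·row0 → [0,-1,-2,-3]
  row2 -= 0·row0 → [0,-2,-2,-3]
  row3 -= 0·row0 → [0,-3,-10,-13]
  row2 -= 2·row1 → [0,0,2,3]
  row3 -= 3·row1 → [0,0,-4,-4]
  row3 -= -2·row2 → [0,0,0,2]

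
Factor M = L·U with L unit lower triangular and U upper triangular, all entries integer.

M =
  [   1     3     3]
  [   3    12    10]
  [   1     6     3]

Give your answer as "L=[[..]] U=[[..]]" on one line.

  row1 -= 3·row0 → [0,3,1]
  row2 -= 1·row0 → [0,3,0]
  row2 -= 1·row1 → [0,0,-1]

L=[[1,0,0],[3,1,0],[1,1,1]] U=[[1,3,3],[0,3,1],[0,0,-1]]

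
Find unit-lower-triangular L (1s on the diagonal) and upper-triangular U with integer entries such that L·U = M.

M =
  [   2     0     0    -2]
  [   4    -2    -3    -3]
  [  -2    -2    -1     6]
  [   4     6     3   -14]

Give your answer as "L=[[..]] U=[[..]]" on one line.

  R1 -= 2·R0 → [0,-2,-3,1]
  R2 -= -1·R0 → [0,-2,-1,4]
  R3 -= 2·R0 → [0,6,3,-10]
  R2 -= 1·R1 → [0,0,2,3]
  R3 -= -3·R1 → [0,0,-6,-7]
  R3 -= -3·R2 → [0,0,0,2]

L=[[1,0,0,0],[2,1,0,0],[-1,1,1,0],[2,-3,-3,1]] U=[[2,0,0,-2],[0,-2,-3,1],[0,0,2,3],[0,0,0,2]]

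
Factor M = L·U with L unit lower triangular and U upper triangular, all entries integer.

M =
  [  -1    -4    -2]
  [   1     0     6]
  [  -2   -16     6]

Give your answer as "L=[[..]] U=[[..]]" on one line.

  R1 -= -1·R0 → [0,-4,4]
  R2 -= 2·R0 → [0,-8,10]
  R2 -= 2·R1 → [0,0,2]

L=[[1,0,0],[-1,1,0],[2,2,1]] U=[[-1,-4,-2],[0,-4,4],[0,0,2]]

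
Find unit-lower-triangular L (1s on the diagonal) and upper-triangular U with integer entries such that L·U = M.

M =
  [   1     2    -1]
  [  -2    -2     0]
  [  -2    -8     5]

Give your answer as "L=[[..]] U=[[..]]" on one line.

  R1 -= -2·R0 → [0,2,-2]
  R2 -= -2·R0 → [0,-4,3]
  R2 -= -2·R1 → [0,0,-1]

L=[[1,0,0],[-2,1,0],[-2,-2,1]] U=[[1,2,-1],[0,2,-2],[0,0,-1]]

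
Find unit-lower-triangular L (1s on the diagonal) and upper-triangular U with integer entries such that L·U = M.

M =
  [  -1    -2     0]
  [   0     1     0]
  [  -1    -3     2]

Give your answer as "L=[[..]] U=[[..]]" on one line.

  row1 -= 0·row0 → [0,1,0]
  row2 -= 1·row0 → [0,-1,2]
  row2 -= -1·row1 → [0,0,2]

L=[[1,0,0],[0,1,0],[1,-1,1]] U=[[-1,-2,0],[0,1,0],[0,0,2]]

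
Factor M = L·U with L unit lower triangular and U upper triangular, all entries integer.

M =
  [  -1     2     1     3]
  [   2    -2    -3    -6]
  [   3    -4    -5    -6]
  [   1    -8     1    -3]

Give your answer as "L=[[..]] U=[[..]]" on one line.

L=[[1,0,0,0],[-2,1,0,0],[-3,1,1,0],[-1,-3,1,1]] U=[[-1,2,1,3],[0,2,-1,0],[0,0,-1,3],[0,0,0,-3]]

  r1 -= -2·r0 → [0,2,-1,0]
  r2 -= -3·r0 → [0,2,-2,3]
  r3 -= -1·r0 → [0,-6,2,0]
  r2 -= 1·r1 → [0,0,-1,3]
  r3 -= -3·r1 → [0,0,-1,0]
  r3 -= 1·r2 → [0,0,0,-3]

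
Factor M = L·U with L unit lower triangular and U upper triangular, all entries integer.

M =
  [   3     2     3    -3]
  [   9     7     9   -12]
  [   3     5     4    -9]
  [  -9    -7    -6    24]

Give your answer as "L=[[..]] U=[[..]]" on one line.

L=[[1,0,0,0],[3,1,0,0],[1,3,1,0],[-3,-1,3,1]] U=[[3,2,3,-3],[0,1,0,-3],[0,0,1,3],[0,0,0,3]]

  R1 -= 3·R0 → [0,1,0,-3]
  R2 -= 1·R0 → [0,3,1,-6]
  R3 -= -3·R0 → [0,-1,3,15]
  R2 -= 3·R1 → [0,0,1,3]
  R3 -= -1·R1 → [0,0,3,12]
  R3 -= 3·R2 → [0,0,0,3]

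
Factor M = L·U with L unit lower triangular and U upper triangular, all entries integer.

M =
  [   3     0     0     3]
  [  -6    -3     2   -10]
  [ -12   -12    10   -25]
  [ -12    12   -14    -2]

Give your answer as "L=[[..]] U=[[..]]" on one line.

L=[[1,0,0,0],[-2,1,0,0],[-4,4,1,0],[-4,-4,-3,1]] U=[[3,0,0,3],[0,-3,2,-4],[0,0,2,3],[0,0,0,3]]

  R1 -= -2·R0 → [0,-3,2,-4]
  R2 -= -4·R0 → [0,-12,10,-13]
  R3 -= -4·R0 → [0,12,-14,10]
  R2 -= 4·R1 → [0,0,2,3]
  R3 -= -4·R1 → [0,0,-6,-6]
  R3 -= -3·R2 → [0,0,0,3]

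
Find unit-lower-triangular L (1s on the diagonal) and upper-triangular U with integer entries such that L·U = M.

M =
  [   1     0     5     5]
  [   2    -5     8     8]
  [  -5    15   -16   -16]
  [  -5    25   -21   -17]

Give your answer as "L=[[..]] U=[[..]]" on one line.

L=[[1,0,0,0],[2,1,0,0],[-5,-3,1,0],[-5,-5,-2,1]] U=[[1,0,5,5],[0,-5,-2,-2],[0,0,3,3],[0,0,0,4]]

  r1 -= 2·r0 → [0,-5,-2,-2]
  r2 -= -5·r0 → [0,15,9,9]
  r3 -= -5·r0 → [0,25,4,8]
  r2 -= -3·r1 → [0,0,3,3]
  r3 -= -5·r1 → [0,0,-6,-2]
  r3 -= -2·r2 → [0,0,0,4]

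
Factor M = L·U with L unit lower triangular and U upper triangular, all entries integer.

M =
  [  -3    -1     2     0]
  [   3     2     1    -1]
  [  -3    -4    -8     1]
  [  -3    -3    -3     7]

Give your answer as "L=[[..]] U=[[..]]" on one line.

  R1 -= -1·R0 → [0,1,3,-1]
  R2 -= 1·R0 → [0,-3,-10,1]
  R3 -= 1·R0 → [0,-2,-5,7]
  R2 -= -3·R1 → [0,0,-1,-2]
  R3 -= -2·R1 → [0,0,1,5]
  R3 -= -1·R2 → [0,0,0,3]

L=[[1,0,0,0],[-1,1,0,0],[1,-3,1,0],[1,-2,-1,1]] U=[[-3,-1,2,0],[0,1,3,-1],[0,0,-1,-2],[0,0,0,3]]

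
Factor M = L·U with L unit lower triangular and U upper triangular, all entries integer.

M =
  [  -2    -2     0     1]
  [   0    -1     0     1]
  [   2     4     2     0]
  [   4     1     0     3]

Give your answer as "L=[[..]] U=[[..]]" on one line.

L=[[1,0,0,0],[0,1,0,0],[-1,-2,1,0],[-2,3,0,1]] U=[[-2,-2,0,1],[0,-1,0,1],[0,0,2,3],[0,0,0,2]]

  row1 -= 0·row0 → [0,-1,0,1]
  row2 -= -1·row0 → [0,2,2,1]
  row3 -= -2·row0 → [0,-3,0,5]
  row2 -= -2·row1 → [0,0,2,3]
  row3 -= 3·row1 → [0,0,0,2]
  row3 -= 0·row2 → [0,0,0,2]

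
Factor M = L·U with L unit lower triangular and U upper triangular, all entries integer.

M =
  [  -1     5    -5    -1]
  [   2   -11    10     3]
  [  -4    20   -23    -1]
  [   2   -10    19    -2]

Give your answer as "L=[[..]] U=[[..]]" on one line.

L=[[1,0,0,0],[-2,1,0,0],[4,0,1,0],[-2,0,-3,1]] U=[[-1,5,-5,-1],[0,-1,0,1],[0,0,-3,3],[0,0,0,5]]

  row1 -= -2·row0 → [0,-1,0,1]
  row2 -= 4·row0 → [0,0,-3,3]
  row3 -= -2·row0 → [0,0,9,-4]
  row2 -= 0·row1 → [0,0,-3,3]
  row3 -= 0·row1 → [0,0,9,-4]
  row3 -= -3·row2 → [0,0,0,5]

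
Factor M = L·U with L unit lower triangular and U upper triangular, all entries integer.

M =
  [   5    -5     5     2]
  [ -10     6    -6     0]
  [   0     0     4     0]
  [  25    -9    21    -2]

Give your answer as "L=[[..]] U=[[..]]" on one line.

L=[[1,0,0,0],[-2,1,0,0],[0,0,1,0],[5,-4,3,1]] U=[[5,-5,5,2],[0,-4,4,4],[0,0,4,0],[0,0,0,4]]

  R1 -= -2·R0 → [0,-4,4,4]
  R2 -= 0·R0 → [0,0,4,0]
  R3 -= 5·R0 → [0,16,-4,-12]
  R2 -= 0·R1 → [0,0,4,0]
  R3 -= -4·R1 → [0,0,12,4]
  R3 -= 3·R2 → [0,0,0,4]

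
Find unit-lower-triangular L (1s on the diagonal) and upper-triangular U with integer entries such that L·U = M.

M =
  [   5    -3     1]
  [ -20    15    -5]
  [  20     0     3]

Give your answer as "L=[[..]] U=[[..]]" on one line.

  R1 -= -4·R0 → [0,3,-1]
  R2 -= 4·R0 → [0,12,-1]
  R2 -= 4·R1 → [0,0,3]

L=[[1,0,0],[-4,1,0],[4,4,1]] U=[[5,-3,1],[0,3,-1],[0,0,3]]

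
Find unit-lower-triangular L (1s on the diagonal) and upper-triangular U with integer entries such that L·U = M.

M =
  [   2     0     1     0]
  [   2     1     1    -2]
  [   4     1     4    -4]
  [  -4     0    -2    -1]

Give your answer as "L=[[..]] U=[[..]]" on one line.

L=[[1,0,0,0],[1,1,0,0],[2,1,1,0],[-2,0,0,1]] U=[[2,0,1,0],[0,1,0,-2],[0,0,2,-2],[0,0,0,-1]]

  R1 -= 1·R0 → [0,1,0,-2]
  R2 -= 2·R0 → [0,1,2,-4]
  R3 -= -2·R0 → [0,0,0,-1]
  R2 -= 1·R1 → [0,0,2,-2]
  R3 -= 0·R1 → [0,0,0,-1]
  R3 -= 0·R2 → [0,0,0,-1]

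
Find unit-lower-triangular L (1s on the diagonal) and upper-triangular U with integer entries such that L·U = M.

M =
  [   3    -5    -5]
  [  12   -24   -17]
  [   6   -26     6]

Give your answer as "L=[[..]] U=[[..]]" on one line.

L=[[1,0,0],[4,1,0],[2,4,1]] U=[[3,-5,-5],[0,-4,3],[0,0,4]]

  row1 -= 4·row0 → [0,-4,3]
  row2 -= 2·row0 → [0,-16,16]
  row2 -= 4·row1 → [0,0,4]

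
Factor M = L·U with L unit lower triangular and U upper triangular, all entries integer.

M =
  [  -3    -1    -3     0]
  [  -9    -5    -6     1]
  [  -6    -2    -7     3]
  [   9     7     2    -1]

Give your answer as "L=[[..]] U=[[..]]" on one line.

  r1 -= 3·r0 → [0,-2,3,1]
  r2 -= 2·r0 → [0,0,-1,3]
  r3 -= -3·r0 → [0,4,-7,-1]
  r2 -= 0·r1 → [0,0,-1,3]
  r3 -= -2·r1 → [0,0,-1,1]
  r3 -= 1·r2 → [0,0,0,-2]

L=[[1,0,0,0],[3,1,0,0],[2,0,1,0],[-3,-2,1,1]] U=[[-3,-1,-3,0],[0,-2,3,1],[0,0,-1,3],[0,0,0,-2]]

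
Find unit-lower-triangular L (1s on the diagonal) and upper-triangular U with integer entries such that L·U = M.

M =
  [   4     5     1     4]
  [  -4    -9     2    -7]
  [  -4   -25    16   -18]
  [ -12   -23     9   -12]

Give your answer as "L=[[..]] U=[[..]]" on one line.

  r1 -= -1·r0 → [0,-4,3,-3]
  r2 -= -1·r0 → [0,-20,17,-14]
  r3 -= -3·r0 → [0,-8,12,0]
  r2 -= 5·r1 → [0,0,2,1]
  r3 -= 2·r1 → [0,0,6,6]
  r3 -= 3·r2 → [0,0,0,3]

L=[[1,0,0,0],[-1,1,0,0],[-1,5,1,0],[-3,2,3,1]] U=[[4,5,1,4],[0,-4,3,-3],[0,0,2,1],[0,0,0,3]]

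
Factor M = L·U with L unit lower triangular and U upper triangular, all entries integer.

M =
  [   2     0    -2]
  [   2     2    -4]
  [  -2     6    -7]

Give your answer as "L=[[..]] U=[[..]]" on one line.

  R1 -= 1·R0 → [0,2,-2]
  R2 -= -1·R0 → [0,6,-9]
  R2 -= 3·R1 → [0,0,-3]

L=[[1,0,0],[1,1,0],[-1,3,1]] U=[[2,0,-2],[0,2,-2],[0,0,-3]]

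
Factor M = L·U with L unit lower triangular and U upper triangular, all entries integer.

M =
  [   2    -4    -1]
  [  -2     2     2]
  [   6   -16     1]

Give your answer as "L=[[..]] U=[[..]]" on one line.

L=[[1,0,0],[-1,1,0],[3,2,1]] U=[[2,-4,-1],[0,-2,1],[0,0,2]]

  r1 -= -1·r0 → [0,-2,1]
  r2 -= 3·r0 → [0,-4,4]
  r2 -= 2·r1 → [0,0,2]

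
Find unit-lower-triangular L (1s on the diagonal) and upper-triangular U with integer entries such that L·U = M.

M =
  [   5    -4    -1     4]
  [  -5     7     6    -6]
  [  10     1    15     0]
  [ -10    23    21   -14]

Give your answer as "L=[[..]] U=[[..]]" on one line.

  row1 -= -1·row0 → [0,3,5,-2]
  row2 -= 2·row0 → [0,9,17,-8]
  row3 -= -2·row0 → [0,15,19,-6]
  row2 -= 3·row1 → [0,0,2,-2]
  row3 -= 5·row1 → [0,0,-6,4]
  row3 -= -3·row2 → [0,0,0,-2]

L=[[1,0,0,0],[-1,1,0,0],[2,3,1,0],[-2,5,-3,1]] U=[[5,-4,-1,4],[0,3,5,-2],[0,0,2,-2],[0,0,0,-2]]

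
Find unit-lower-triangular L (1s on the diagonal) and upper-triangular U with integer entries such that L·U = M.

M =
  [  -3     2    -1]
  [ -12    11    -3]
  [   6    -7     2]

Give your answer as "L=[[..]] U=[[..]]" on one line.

L=[[1,0,0],[4,1,0],[-2,-1,1]] U=[[-3,2,-1],[0,3,1],[0,0,1]]

  r1 -= 4·r0 → [0,3,1]
  r2 -= -2·r0 → [0,-3,0]
  r2 -= -1·r1 → [0,0,1]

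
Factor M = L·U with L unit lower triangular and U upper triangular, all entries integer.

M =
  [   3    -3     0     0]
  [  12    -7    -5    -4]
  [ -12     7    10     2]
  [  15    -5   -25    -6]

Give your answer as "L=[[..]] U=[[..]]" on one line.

  R1 -= 4·R0 → [0,5,-5,-4]
  R2 -= -4·R0 → [0,-5,10,2]
  R3 -= 5·R0 → [0,10,-25,-6]
  R2 -= -1·R1 → [0,0,5,-2]
  R3 -= 2·R1 → [0,0,-15,2]
  R3 -= -3·R2 → [0,0,0,-4]

L=[[1,0,0,0],[4,1,0,0],[-4,-1,1,0],[5,2,-3,1]] U=[[3,-3,0,0],[0,5,-5,-4],[0,0,5,-2],[0,0,0,-4]]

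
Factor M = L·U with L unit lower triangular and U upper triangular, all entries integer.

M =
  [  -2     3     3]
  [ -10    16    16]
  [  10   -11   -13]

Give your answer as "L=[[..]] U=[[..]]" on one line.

  r1 -= 5·r0 → [0,1,1]
  r2 -= -5·r0 → [0,4,2]
  r2 -= 4·r1 → [0,0,-2]

L=[[1,0,0],[5,1,0],[-5,4,1]] U=[[-2,3,3],[0,1,1],[0,0,-2]]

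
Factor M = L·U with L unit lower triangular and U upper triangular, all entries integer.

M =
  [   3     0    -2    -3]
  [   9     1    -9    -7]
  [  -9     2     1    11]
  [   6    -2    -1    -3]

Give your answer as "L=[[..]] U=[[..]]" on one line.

L=[[1,0,0,0],[3,1,0,0],[-3,2,1,0],[2,-2,-3,1]] U=[[3,0,-2,-3],[0,1,-3,2],[0,0,1,-2],[0,0,0,1]]

  row1 -= 3·row0 → [0,1,-3,2]
  row2 -= -3·row0 → [0,2,-5,2]
  row3 -= 2·row0 → [0,-2,3,3]
  row2 -= 2·row1 → [0,0,1,-2]
  row3 -= -2·row1 → [0,0,-3,7]
  row3 -= -3·row2 → [0,0,0,1]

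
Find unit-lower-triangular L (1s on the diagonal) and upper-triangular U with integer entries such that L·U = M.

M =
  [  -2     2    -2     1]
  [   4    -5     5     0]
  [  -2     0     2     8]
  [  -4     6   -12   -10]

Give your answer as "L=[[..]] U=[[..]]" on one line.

  row1 -= -2·row0 → [0,-1,1,2]
  row2 -= 1·row0 → [0,-2,4,7]
  row3 -= 2·row0 → [0,2,-8,-12]
  row2 -= 2·row1 → [0,0,2,3]
  row3 -= -2·row1 → [0,0,-6,-8]
  row3 -= -3·row2 → [0,0,0,1]

L=[[1,0,0,0],[-2,1,0,0],[1,2,1,0],[2,-2,-3,1]] U=[[-2,2,-2,1],[0,-1,1,2],[0,0,2,3],[0,0,0,1]]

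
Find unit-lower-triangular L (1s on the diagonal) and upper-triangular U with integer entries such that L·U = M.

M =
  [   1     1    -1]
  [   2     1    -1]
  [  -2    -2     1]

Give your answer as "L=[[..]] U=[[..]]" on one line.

  R1 -= 2·R0 → [0,-1,1]
  R2 -= -2·R0 → [0,0,-1]
  R2 -= 0·R1 → [0,0,-1]

L=[[1,0,0],[2,1,0],[-2,0,1]] U=[[1,1,-1],[0,-1,1],[0,0,-1]]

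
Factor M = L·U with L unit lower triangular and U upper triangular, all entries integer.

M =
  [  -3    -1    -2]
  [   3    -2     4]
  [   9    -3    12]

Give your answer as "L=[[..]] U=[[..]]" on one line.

  r1 -= -1·r0 → [0,-3,2]
  r2 -= -3·r0 → [0,-6,6]
  r2 -= 2·r1 → [0,0,2]

L=[[1,0,0],[-1,1,0],[-3,2,1]] U=[[-3,-1,-2],[0,-3,2],[0,0,2]]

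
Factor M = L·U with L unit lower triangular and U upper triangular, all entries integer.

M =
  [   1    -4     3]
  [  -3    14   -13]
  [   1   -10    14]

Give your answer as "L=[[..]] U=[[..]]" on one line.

L=[[1,0,0],[-3,1,0],[1,-3,1]] U=[[1,-4,3],[0,2,-4],[0,0,-1]]

  row1 -= -3·row0 → [0,2,-4]
  row2 -= 1·row0 → [0,-6,11]
  row2 -= -3·row1 → [0,0,-1]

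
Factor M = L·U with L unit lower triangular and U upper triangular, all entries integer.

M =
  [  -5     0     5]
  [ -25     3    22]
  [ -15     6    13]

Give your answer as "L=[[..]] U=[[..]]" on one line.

L=[[1,0,0],[5,1,0],[3,2,1]] U=[[-5,0,5],[0,3,-3],[0,0,4]]

  row1 -= 5·row0 → [0,3,-3]
  row2 -= 3·row0 → [0,6,-2]
  row2 -= 2·row1 → [0,0,4]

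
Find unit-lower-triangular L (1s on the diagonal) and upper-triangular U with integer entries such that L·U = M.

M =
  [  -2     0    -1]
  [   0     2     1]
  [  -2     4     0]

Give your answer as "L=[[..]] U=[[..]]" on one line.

L=[[1,0,0],[0,1,0],[1,2,1]] U=[[-2,0,-1],[0,2,1],[0,0,-1]]

  row1 -= 0·row0 → [0,2,1]
  row2 -= 1·row0 → [0,4,1]
  row2 -= 2·row1 → [0,0,-1]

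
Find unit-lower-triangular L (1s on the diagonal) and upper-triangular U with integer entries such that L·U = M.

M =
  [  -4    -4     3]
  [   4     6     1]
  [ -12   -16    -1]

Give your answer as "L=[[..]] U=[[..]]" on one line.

L=[[1,0,0],[-1,1,0],[3,-2,1]] U=[[-4,-4,3],[0,2,4],[0,0,-2]]

  r1 -= -1·r0 → [0,2,4]
  r2 -= 3·r0 → [0,-4,-10]
  r2 -= -2·r1 → [0,0,-2]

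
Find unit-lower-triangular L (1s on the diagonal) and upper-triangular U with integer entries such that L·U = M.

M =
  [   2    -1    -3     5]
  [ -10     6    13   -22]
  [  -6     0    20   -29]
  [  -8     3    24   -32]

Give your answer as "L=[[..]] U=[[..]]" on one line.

  row1 -= -5·row0 → [0,1,-2,3]
  row2 -= -3·row0 → [0,-3,11,-14]
  row3 -= -4·row0 → [0,-1,12,-12]
  row2 -= -3·row1 → [0,0,5,-5]
  row3 -= -1·row1 → [0,0,10,-9]
  row3 -= 2·row2 → [0,0,0,1]

L=[[1,0,0,0],[-5,1,0,0],[-3,-3,1,0],[-4,-1,2,1]] U=[[2,-1,-3,5],[0,1,-2,3],[0,0,5,-5],[0,0,0,1]]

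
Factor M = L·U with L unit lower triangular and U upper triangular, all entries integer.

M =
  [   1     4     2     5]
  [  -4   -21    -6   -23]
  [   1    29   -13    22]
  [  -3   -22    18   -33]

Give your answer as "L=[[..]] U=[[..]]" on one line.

  row1 -= -4·row0 → [0,-5,2,-3]
  row2 -= 1·row0 → [0,25,-15,17]
  row3 -= -3·row0 → [0,-10,24,-18]
  row2 -= -5·row1 → [0,0,-5,2]
  row3 -= 2·row1 → [0,0,20,-12]
  row3 -= -4·row2 → [0,0,0,-4]

L=[[1,0,0,0],[-4,1,0,0],[1,-5,1,0],[-3,2,-4,1]] U=[[1,4,2,5],[0,-5,2,-3],[0,0,-5,2],[0,0,0,-4]]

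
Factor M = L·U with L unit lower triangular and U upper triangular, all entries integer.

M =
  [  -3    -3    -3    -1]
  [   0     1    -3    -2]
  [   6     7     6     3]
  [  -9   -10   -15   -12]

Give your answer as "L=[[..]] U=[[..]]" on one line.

L=[[1,0,0,0],[0,1,0,0],[-2,1,1,0],[3,-1,-3,1]] U=[[-3,-3,-3,-1],[0,1,-3,-2],[0,0,3,3],[0,0,0,-2]]

  r1 -= 0·r0 → [0,1,-3,-2]
  r2 -= -2·r0 → [0,1,0,1]
  r3 -= 3·r0 → [0,-1,-6,-9]
  r2 -= 1·r1 → [0,0,3,3]
  r3 -= -1·r1 → [0,0,-9,-11]
  r3 -= -3·r2 → [0,0,0,-2]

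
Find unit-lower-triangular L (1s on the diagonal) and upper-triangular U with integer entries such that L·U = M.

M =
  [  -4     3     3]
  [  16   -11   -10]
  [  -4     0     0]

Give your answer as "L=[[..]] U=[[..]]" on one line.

L=[[1,0,0],[-4,1,0],[1,-3,1]] U=[[-4,3,3],[0,1,2],[0,0,3]]

  r1 -= -4·r0 → [0,1,2]
  r2 -= 1·r0 → [0,-3,-3]
  r2 -= -3·r1 → [0,0,3]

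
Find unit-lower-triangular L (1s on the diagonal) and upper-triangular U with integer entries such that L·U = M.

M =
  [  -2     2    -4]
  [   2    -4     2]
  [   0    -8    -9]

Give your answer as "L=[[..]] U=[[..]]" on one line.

L=[[1,0,0],[-1,1,0],[0,4,1]] U=[[-2,2,-4],[0,-2,-2],[0,0,-1]]

  row1 -= -1·row0 → [0,-2,-2]
  row2 -= 0·row0 → [0,-8,-9]
  row2 -= 4·row1 → [0,0,-1]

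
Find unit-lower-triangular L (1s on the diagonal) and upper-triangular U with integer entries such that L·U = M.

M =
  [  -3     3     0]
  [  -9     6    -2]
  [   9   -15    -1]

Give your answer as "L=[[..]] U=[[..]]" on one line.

L=[[1,0,0],[3,1,0],[-3,2,1]] U=[[-3,3,0],[0,-3,-2],[0,0,3]]

  row1 -= 3·row0 → [0,-3,-2]
  row2 -= -3·row0 → [0,-6,-1]
  row2 -= 2·row1 → [0,0,3]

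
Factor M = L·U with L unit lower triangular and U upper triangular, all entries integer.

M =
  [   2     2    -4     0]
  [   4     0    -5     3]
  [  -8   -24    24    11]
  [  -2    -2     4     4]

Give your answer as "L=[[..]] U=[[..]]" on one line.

L=[[1,0,0,0],[2,1,0,0],[-4,4,1,0],[-1,0,0,1]] U=[[2,2,-4,0],[0,-4,3,3],[0,0,-4,-1],[0,0,0,4]]

  r1 -= 2·r0 → [0,-4,3,3]
  r2 -= -4·r0 → [0,-16,8,11]
  r3 -= -1·r0 → [0,0,0,4]
  r2 -= 4·r1 → [0,0,-4,-1]
  r3 -= 0·r1 → [0,0,0,4]
  r3 -= 0·r2 → [0,0,0,4]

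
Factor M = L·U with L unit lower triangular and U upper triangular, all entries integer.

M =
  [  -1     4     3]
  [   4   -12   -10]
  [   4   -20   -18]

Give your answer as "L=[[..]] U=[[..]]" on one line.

  R1 -= -4·R0 → [0,4,2]
  R2 -= -4·R0 → [0,-4,-6]
  R2 -= -1·R1 → [0,0,-4]

L=[[1,0,0],[-4,1,0],[-4,-1,1]] U=[[-1,4,3],[0,4,2],[0,0,-4]]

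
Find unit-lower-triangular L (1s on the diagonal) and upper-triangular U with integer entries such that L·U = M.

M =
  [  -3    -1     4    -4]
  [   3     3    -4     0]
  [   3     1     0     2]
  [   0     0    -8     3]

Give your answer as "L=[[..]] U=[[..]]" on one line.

L=[[1,0,0,0],[-1,1,0,0],[-1,0,1,0],[0,0,-2,1]] U=[[-3,-1,4,-4],[0,2,0,-4],[0,0,4,-2],[0,0,0,-1]]

  row1 -= -1·row0 → [0,2,0,-4]
  row2 -= -1·row0 → [0,0,4,-2]
  row3 -= 0·row0 → [0,0,-8,3]
  row2 -= 0·row1 → [0,0,4,-2]
  row3 -= 0·row1 → [0,0,-8,3]
  row3 -= -2·row2 → [0,0,0,-1]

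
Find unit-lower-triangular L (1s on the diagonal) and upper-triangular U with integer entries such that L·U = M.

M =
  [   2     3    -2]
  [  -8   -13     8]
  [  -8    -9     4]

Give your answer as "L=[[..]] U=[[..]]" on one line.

  R1 -= -4·R0 → [0,-1,0]
  R2 -= -4·R0 → [0,3,-4]
  R2 -= -3·R1 → [0,0,-4]

L=[[1,0,0],[-4,1,0],[-4,-3,1]] U=[[2,3,-2],[0,-1,0],[0,0,-4]]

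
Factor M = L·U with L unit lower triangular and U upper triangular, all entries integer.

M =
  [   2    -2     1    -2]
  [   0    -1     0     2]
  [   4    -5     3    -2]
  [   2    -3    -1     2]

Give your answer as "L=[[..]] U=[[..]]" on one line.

L=[[1,0,0,0],[0,1,0,0],[2,1,1,0],[1,1,-2,1]] U=[[2,-2,1,-2],[0,-1,0,2],[0,0,1,0],[0,0,0,2]]

  r1 -= 0·r0 → [0,-1,0,2]
  r2 -= 2·r0 → [0,-1,1,2]
  r3 -= 1·r0 → [0,-1,-2,4]
  r2 -= 1·r1 → [0,0,1,0]
  r3 -= 1·r1 → [0,0,-2,2]
  r3 -= -2·r2 → [0,0,0,2]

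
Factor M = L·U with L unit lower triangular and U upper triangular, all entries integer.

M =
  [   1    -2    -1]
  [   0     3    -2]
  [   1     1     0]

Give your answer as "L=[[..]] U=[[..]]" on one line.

  r1 -= 0·r0 → [0,3,-2]
  r2 -= 1·r0 → [0,3,1]
  r2 -= 1·r1 → [0,0,3]

L=[[1,0,0],[0,1,0],[1,1,1]] U=[[1,-2,-1],[0,3,-2],[0,0,3]]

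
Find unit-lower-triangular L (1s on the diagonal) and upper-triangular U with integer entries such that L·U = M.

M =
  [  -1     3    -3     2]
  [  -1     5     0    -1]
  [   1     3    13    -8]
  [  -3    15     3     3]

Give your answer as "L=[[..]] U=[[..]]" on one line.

L=[[1,0,0,0],[1,1,0,0],[-1,3,1,0],[3,3,3,1]] U=[[-1,3,-3,2],[0,2,3,-3],[0,0,1,3],[0,0,0,-3]]

  R1 -= 1·R0 → [0,2,3,-3]
  R2 -= -1·R0 → [0,6,10,-6]
  R3 -= 3·R0 → [0,6,12,-3]
  R2 -= 3·R1 → [0,0,1,3]
  R3 -= 3·R1 → [0,0,3,6]
  R3 -= 3·R2 → [0,0,0,-3]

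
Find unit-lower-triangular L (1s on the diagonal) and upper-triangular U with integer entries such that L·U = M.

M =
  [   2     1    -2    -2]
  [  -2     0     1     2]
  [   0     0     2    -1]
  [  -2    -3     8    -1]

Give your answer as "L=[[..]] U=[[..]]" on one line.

  R1 -= -1·R0 → [0,1,-1,0]
  R2 -= 0·R0 → [0,0,2,-1]
  R3 -= -1·R0 → [0,-2,6,-3]
  R2 -= 0·R1 → [0,0,2,-1]
  R3 -= -2·R1 → [0,0,4,-3]
  R3 -= 2·R2 → [0,0,0,-1]

L=[[1,0,0,0],[-1,1,0,0],[0,0,1,0],[-1,-2,2,1]] U=[[2,1,-2,-2],[0,1,-1,0],[0,0,2,-1],[0,0,0,-1]]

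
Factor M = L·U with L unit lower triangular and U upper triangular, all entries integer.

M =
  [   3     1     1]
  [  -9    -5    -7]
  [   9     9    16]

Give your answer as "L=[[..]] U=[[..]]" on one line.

  R1 -= -3·R0 → [0,-2,-4]
  R2 -= 3·R0 → [0,6,13]
  R2 -= -3·R1 → [0,0,1]

L=[[1,0,0],[-3,1,0],[3,-3,1]] U=[[3,1,1],[0,-2,-4],[0,0,1]]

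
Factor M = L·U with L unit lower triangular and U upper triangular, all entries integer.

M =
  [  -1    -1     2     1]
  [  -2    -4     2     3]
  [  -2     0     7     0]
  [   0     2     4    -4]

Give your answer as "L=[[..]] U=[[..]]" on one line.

L=[[1,0,0,0],[2,1,0,0],[2,-1,1,0],[0,-1,2,1]] U=[[-1,-1,2,1],[0,-2,-2,1],[0,0,1,-1],[0,0,0,-1]]

  row1 -= 2·row0 → [0,-2,-2,1]
  row2 -= 2·row0 → [0,2,3,-2]
  row3 -= 0·row0 → [0,2,4,-4]
  row2 -= -1·row1 → [0,0,1,-1]
  row3 -= -1·row1 → [0,0,2,-3]
  row3 -= 2·row2 → [0,0,0,-1]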